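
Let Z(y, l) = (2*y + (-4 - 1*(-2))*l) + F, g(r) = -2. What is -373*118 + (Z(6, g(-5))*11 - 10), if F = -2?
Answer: -43870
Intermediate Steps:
Z(y, l) = -2 - 2*l + 2*y (Z(y, l) = (2*y + (-4 - 1*(-2))*l) - 2 = (2*y + (-4 + 2)*l) - 2 = (2*y - 2*l) - 2 = (-2*l + 2*y) - 2 = -2 - 2*l + 2*y)
-373*118 + (Z(6, g(-5))*11 - 10) = -373*118 + ((-2 - 2*(-2) + 2*6)*11 - 10) = -44014 + ((-2 + 4 + 12)*11 - 10) = -44014 + (14*11 - 10) = -44014 + (154 - 10) = -44014 + 144 = -43870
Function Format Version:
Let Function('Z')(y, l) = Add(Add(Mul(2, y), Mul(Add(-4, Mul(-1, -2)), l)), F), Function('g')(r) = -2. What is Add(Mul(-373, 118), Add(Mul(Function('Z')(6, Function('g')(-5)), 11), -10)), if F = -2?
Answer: -43870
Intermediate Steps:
Function('Z')(y, l) = Add(-2, Mul(-2, l), Mul(2, y)) (Function('Z')(y, l) = Add(Add(Mul(2, y), Mul(Add(-4, Mul(-1, -2)), l)), -2) = Add(Add(Mul(2, y), Mul(Add(-4, 2), l)), -2) = Add(Add(Mul(2, y), Mul(-2, l)), -2) = Add(Add(Mul(-2, l), Mul(2, y)), -2) = Add(-2, Mul(-2, l), Mul(2, y)))
Add(Mul(-373, 118), Add(Mul(Function('Z')(6, Function('g')(-5)), 11), -10)) = Add(Mul(-373, 118), Add(Mul(Add(-2, Mul(-2, -2), Mul(2, 6)), 11), -10)) = Add(-44014, Add(Mul(Add(-2, 4, 12), 11), -10)) = Add(-44014, Add(Mul(14, 11), -10)) = Add(-44014, Add(154, -10)) = Add(-44014, 144) = -43870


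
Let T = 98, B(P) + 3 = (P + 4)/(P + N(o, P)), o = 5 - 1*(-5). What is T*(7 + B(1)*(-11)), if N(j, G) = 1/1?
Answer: 1225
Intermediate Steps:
o = 10 (o = 5 + 5 = 10)
N(j, G) = 1 (N(j, G) = 1*1 = 1)
B(P) = -3 + (4 + P)/(1 + P) (B(P) = -3 + (P + 4)/(P + 1) = -3 + (4 + P)/(1 + P))
T*(7 + B(1)*(-11)) = 98*(7 + ((1 - 2*1)/(1 + 1))*(-11)) = 98*(7 + ((1 - 2)/2)*(-11)) = 98*(7 + ((1/2)*(-1))*(-11)) = 98*(7 - 1/2*(-11)) = 98*(7 + 11/2) = 98*(25/2) = 1225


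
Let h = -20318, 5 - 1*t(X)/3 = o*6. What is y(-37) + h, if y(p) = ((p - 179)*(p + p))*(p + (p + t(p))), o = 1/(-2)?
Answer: -819518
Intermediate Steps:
o = -½ ≈ -0.50000
t(X) = 24 (t(X) = 15 - (-3)*6/2 = 15 - 3*(-3) = 15 + 9 = 24)
y(p) = 2*p*(-179 + p)*(24 + 2*p) (y(p) = ((p - 179)*(p + p))*(p + (p + 24)) = ((-179 + p)*(2*p))*(p + (24 + p)) = (2*p*(-179 + p))*(24 + 2*p) = 2*p*(-179 + p)*(24 + 2*p))
y(-37) + h = 4*(-37)*(-2148 + (-37)² - 167*(-37)) - 20318 = 4*(-37)*(-2148 + 1369 + 6179) - 20318 = 4*(-37)*5400 - 20318 = -799200 - 20318 = -819518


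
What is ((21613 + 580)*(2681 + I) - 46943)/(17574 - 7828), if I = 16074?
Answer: 208091386/4873 ≈ 42703.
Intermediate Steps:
((21613 + 580)*(2681 + I) - 46943)/(17574 - 7828) = ((21613 + 580)*(2681 + 16074) - 46943)/(17574 - 7828) = (22193*18755 - 46943)/9746 = (416229715 - 46943)*(1/9746) = 416182772*(1/9746) = 208091386/4873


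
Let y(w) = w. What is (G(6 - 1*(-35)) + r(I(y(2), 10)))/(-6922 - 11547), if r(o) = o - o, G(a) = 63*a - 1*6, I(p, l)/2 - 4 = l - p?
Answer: -2577/18469 ≈ -0.13953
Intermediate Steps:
I(p, l) = 8 - 2*p + 2*l (I(p, l) = 8 + 2*(l - p) = 8 + (-2*p + 2*l) = 8 - 2*p + 2*l)
G(a) = -6 + 63*a (G(a) = 63*a - 6 = -6 + 63*a)
r(o) = 0
(G(6 - 1*(-35)) + r(I(y(2), 10)))/(-6922 - 11547) = ((-6 + 63*(6 - 1*(-35))) + 0)/(-6922 - 11547) = ((-6 + 63*(6 + 35)) + 0)/(-18469) = ((-6 + 63*41) + 0)*(-1/18469) = ((-6 + 2583) + 0)*(-1/18469) = (2577 + 0)*(-1/18469) = 2577*(-1/18469) = -2577/18469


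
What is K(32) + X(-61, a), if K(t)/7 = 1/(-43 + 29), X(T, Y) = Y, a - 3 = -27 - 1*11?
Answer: -71/2 ≈ -35.500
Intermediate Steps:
a = -35 (a = 3 + (-27 - 1*11) = 3 + (-27 - 11) = 3 - 38 = -35)
K(t) = -½ (K(t) = 7/(-43 + 29) = 7/(-14) = 7*(-1/14) = -½)
K(32) + X(-61, a) = -½ - 35 = -71/2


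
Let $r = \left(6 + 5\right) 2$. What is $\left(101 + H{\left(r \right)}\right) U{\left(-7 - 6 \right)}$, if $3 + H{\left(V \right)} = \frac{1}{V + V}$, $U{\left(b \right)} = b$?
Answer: $- \frac{56069}{44} \approx -1274.3$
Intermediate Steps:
$r = 22$ ($r = 11 \cdot 2 = 22$)
$H{\left(V \right)} = -3 + \frac{1}{2 V}$ ($H{\left(V \right)} = -3 + \frac{1}{V + V} = -3 + \frac{1}{2 V}$)
$\left(101 + H{\left(r \right)}\right) U{\left(-7 - 6 \right)} = \left(101 - \left(3 - \frac{1}{2 \cdot 22}\right)\right) \left(-7 - 6\right) = \left(101 + \left(-3 + \frac{1}{2} \cdot \frac{1}{22}\right)\right) \left(-7 - 6\right) = \left(101 + \left(-3 + \frac{1}{44}\right)\right) \left(-13\right) = \left(101 - \frac{131}{44}\right) \left(-13\right) = \frac{4313}{44} \left(-13\right) = - \frac{56069}{44}$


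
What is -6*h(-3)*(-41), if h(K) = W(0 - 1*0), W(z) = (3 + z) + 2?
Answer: 1230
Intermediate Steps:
W(z) = 5 + z
h(K) = 5 (h(K) = 5 + (0 - 1*0) = 5 + (0 + 0) = 5 + 0 = 5)
-6*h(-3)*(-41) = -6*5*(-41) = -30*(-41) = 1230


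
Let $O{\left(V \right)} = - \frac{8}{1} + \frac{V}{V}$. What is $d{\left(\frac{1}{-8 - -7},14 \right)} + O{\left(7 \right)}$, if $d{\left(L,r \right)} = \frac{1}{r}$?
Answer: $- \frac{97}{14} \approx -6.9286$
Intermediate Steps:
$O{\left(V \right)} = -7$ ($O{\left(V \right)} = \left(-8\right) 1 + 1 = -8 + 1 = -7$)
$d{\left(\frac{1}{-8 - -7},14 \right)} + O{\left(7 \right)} = \frac{1}{14} - 7 = - \frac{97}{14}$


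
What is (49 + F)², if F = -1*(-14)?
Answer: 3969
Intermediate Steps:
F = 14
(49 + F)² = (49 + 14)² = 63² = 3969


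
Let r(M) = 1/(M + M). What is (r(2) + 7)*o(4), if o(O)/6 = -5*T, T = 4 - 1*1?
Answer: -1305/2 ≈ -652.50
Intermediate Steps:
T = 3 (T = 4 - 1 = 3)
o(O) = -90 (o(O) = 6*(-5*3) = 6*(-15) = -90)
r(M) = 1/(2*M)
(r(2) + 7)*o(4) = ((1/2)/2 + 7)*(-90) = ((1/2)*(1/2) + 7)*(-90) = (1/4 + 7)*(-90) = (29/4)*(-90) = -1305/2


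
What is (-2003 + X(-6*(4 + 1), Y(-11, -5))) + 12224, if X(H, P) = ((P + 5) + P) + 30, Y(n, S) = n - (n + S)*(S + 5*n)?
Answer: 8314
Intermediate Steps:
Y(n, S) = n - (S + n)*(S + 5*n)
X(H, P) = 35 + 2*P (X(H, P) = ((5 + P) + P) + 30 = (5 + 2*P) + 30 = 35 + 2*P)
(-2003 + X(-6*(4 + 1), Y(-11, -5))) + 12224 = (-2003 + (35 + 2*(-11 - 1*(-5)**2 - 5*(-11)**2 - 6*(-5)*(-11)))) + 12224 = (-2003 + (35 + 2*(-11 - 1*25 - 5*121 - 330))) + 12224 = (-2003 + (35 + 2*(-11 - 25 - 605 - 330))) + 12224 = (-2003 + (35 + 2*(-971))) + 12224 = (-2003 + (35 - 1942)) + 12224 = (-2003 - 1907) + 12224 = -3910 + 12224 = 8314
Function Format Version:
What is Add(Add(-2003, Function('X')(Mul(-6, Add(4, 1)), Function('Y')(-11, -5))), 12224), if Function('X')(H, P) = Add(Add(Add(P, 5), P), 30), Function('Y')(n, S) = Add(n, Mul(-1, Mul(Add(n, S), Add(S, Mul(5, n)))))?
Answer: 8314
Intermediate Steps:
Function('Y')(n, S) = Add(n, Mul(-1, Add(S, n), Add(S, Mul(5, n)))) (Function('Y')(n, S) = Add(n, Mul(-1, Mul(Add(S, n), Add(S, Mul(5, n))))) = Add(n, Mul(-1, Add(S, n), Add(S, Mul(5, n)))))
Function('X')(H, P) = Add(35, Mul(2, P)) (Function('X')(H, P) = Add(Add(Add(5, P), P), 30) = Add(Add(5, Mul(2, P)), 30) = Add(35, Mul(2, P)))
Add(Add(-2003, Function('X')(Mul(-6, Add(4, 1)), Function('Y')(-11, -5))), 12224) = Add(Add(-2003, Add(35, Mul(2, Add(-11, Mul(-1, Pow(-5, 2)), Mul(-5, Pow(-11, 2)), Mul(-6, -5, -11))))), 12224) = Add(Add(-2003, Add(35, Mul(2, Add(-11, Mul(-1, 25), Mul(-5, 121), -330)))), 12224) = Add(Add(-2003, Add(35, Mul(2, Add(-11, -25, -605, -330)))), 12224) = Add(Add(-2003, Add(35, Mul(2, -971))), 12224) = Add(Add(-2003, Add(35, -1942)), 12224) = Add(Add(-2003, -1907), 12224) = Add(-3910, 12224) = 8314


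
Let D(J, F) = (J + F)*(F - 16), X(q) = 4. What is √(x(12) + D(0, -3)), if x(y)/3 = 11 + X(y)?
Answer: √102 ≈ 10.100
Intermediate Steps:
D(J, F) = (-16 + F)*(F + J) (D(J, F) = (F + J)*(-16 + F) = (-16 + F)*(F + J))
x(y) = 45 (x(y) = 3*(11 + 4) = 3*15 = 45)
√(x(12) + D(0, -3)) = √(45 + ((-3)² - 16*(-3) - 16*0 - 3*0)) = √(45 + (9 + 48 + 0 + 0)) = √(45 + 57) = √102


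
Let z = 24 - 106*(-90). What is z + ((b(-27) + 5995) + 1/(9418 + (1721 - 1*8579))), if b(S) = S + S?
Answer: 39692801/2560 ≈ 15505.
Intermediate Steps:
b(S) = 2*S
z = 9564 (z = 24 + 9540 = 9564)
z + ((b(-27) + 5995) + 1/(9418 + (1721 - 1*8579))) = 9564 + ((2*(-27) + 5995) + 1/(9418 + (1721 - 1*8579))) = 9564 + ((-54 + 5995) + 1/(9418 + (1721 - 8579))) = 9564 + (5941 + 1/(9418 - 6858)) = 9564 + (5941 + 1/2560) = 9564 + 15208961/2560 = 39692801/2560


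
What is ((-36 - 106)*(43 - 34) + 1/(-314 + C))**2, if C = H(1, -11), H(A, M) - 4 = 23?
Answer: 134532703369/82369 ≈ 1.6333e+6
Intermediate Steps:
H(A, M) = 27 (H(A, M) = 4 + 23 = 27)
C = 27
((-36 - 106)*(43 - 34) + 1/(-314 + C))**2 = ((-36 - 106)*(43 - 34) + 1/(-314 + 27))**2 = (-142*9 + 1/(-287))**2 = (-1278 - 1/287)**2 = (-366787/287)**2 = 134532703369/82369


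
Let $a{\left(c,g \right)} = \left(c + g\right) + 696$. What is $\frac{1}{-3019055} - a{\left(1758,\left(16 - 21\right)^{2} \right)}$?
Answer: $- \frac{7484237346}{3019055} \approx -2479.0$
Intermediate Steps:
$a{\left(c,g \right)} = 696 + c + g$
$\frac{1}{-3019055} - a{\left(1758,\left(16 - 21\right)^{2} \right)} = \frac{1}{-3019055} - \left(696 + 1758 + \left(16 - 21\right)^{2}\right) = - \frac{1}{3019055} - \left(696 + 1758 + \left(-5\right)^{2}\right) = - \frac{1}{3019055} - \left(696 + 1758 + 25\right) = - \frac{1}{3019055} - 2479 = - \frac{7484237346}{3019055}$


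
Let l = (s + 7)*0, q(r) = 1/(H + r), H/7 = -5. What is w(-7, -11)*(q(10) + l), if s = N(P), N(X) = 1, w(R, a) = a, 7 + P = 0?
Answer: 11/25 ≈ 0.44000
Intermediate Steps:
P = -7 (P = -7 + 0 = -7)
H = -35 (H = 7*(-5) = -35)
q(r) = 1/(-35 + r)
s = 1
l = 0 (l = (1 + 7)*0 = 8*0 = 0)
w(-7, -11)*(q(10) + l) = -11*(1/(-35 + 10) + 0) = -11*(1/(-25) + 0) = -11*(-1/25 + 0) = -11*(-1/25) = 11/25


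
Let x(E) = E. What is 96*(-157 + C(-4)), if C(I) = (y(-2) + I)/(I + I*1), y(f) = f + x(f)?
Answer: -14976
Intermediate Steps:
y(f) = 2*f (y(f) = f + f = 2*f)
C(I) = (-4 + I)/(2*I) (C(I) = (2*(-2) + I)/(I + I*1) = (-4 + I)/(I + I) = (-4 + I)/((2*I)) = (-4 + I)*(1/(2*I)) = (-4 + I)/(2*I))
96*(-157 + C(-4)) = 96*(-157 + (½)*(-4 - 4)/(-4)) = 96*(-157 + (½)*(-¼)*(-8)) = 96*(-157 + 1) = 96*(-156) = -14976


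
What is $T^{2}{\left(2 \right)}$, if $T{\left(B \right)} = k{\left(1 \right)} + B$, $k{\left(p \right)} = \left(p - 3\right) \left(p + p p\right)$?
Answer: $4$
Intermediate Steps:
$k{\left(p \right)} = \left(-3 + p\right) \left(p + p^{2}\right)$
$T{\left(B \right)} = -4 + B$ ($T{\left(B \right)} = 1 \left(-3 + 1^{2} - 2\right) + B = 1 \left(-3 + 1 - 2\right) + B = 1 \left(-4\right) + B = -4 + B$)
$T^{2}{\left(2 \right)} = \left(-4 + 2\right)^{2} = \left(-2\right)^{2} = 4$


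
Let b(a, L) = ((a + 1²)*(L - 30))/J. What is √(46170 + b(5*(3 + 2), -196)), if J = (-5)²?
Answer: √1148374/5 ≈ 214.32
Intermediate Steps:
J = 25
b(a, L) = (1 + a)*(-30 + L)/25 (b(a, L) = ((a + 1²)*(L - 30))/25 = ((a + 1)*(-30 + L))*(1/25) = ((1 + a)*(-30 + L))*(1/25) = (1 + a)*(-30 + L)/25)
√(46170 + b(5*(3 + 2), -196)) = √(46170 + (-6/5 - 6*(3 + 2) + (1/25)*(-196) + (1/25)*(-196)*(5*(3 + 2)))) = √(46170 + (-6/5 - 6*5 - 196/25 + (1/25)*(-196)*(5*5))) = √(46170 + (-6/5 - 6/5*25 - 196/25 + (1/25)*(-196)*25)) = √(46170 + (-6/5 - 30 - 196/25 - 196)) = √(46170 - 5876/25) = √(1148374/25) = √1148374/5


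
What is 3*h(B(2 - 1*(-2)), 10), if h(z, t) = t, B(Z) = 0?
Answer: 30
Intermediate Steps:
3*h(B(2 - 1*(-2)), 10) = 3*10 = 30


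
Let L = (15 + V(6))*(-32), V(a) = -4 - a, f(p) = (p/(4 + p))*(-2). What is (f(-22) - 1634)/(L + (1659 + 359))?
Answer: -7364/8361 ≈ -0.88076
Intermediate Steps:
f(p) = -2*p/(4 + p) (f(p) = (p/(4 + p))*(-2) = -2*p/(4 + p))
L = -160 (L = (15 + (-4 - 1*6))*(-32) = (15 + (-4 - 6))*(-32) = (15 - 10)*(-32) = 5*(-32) = -160)
(f(-22) - 1634)/(L + (1659 + 359)) = (-2*(-22)/(4 - 22) - 1634)/(-160 + (1659 + 359)) = (-2*(-22)/(-18) - 1634)/(-160 + 2018) = (-2*(-22)*(-1/18) - 1634)/1858 = (-22/9 - 1634)*(1/1858) = -14728/9*1/1858 = -7364/8361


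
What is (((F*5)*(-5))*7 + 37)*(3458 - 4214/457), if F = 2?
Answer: -493316796/457 ≈ -1.0795e+6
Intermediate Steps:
(((F*5)*(-5))*7 + 37)*(3458 - 4214/457) = (((2*5)*(-5))*7 + 37)*(3458 - 4214/457) = ((10*(-5))*7 + 37)*(3458 - 4214*1/457) = (-50*7 + 37)*(3458 - 4214/457) = (-350 + 37)*(1576092/457) = -313*1576092/457 = -493316796/457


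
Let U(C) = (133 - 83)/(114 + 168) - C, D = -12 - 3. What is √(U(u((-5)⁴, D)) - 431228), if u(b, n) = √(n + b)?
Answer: √(-8573240343 - 19881*√610)/141 ≈ 656.7*I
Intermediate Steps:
D = -15
u(b, n) = √(b + n)
U(C) = 25/141 - C (U(C) = 50/282 - C = 50*(1/282) - C = 25/141 - C)
√(U(u((-5)⁴, D)) - 431228) = √((25/141 - √((-5)⁴ - 15)) - 431228) = √((25/141 - √(625 - 15)) - 431228) = √((25/141 - √610) - 431228) = √(-60803123/141 - √610)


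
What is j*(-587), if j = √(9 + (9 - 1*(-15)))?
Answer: -587*√33 ≈ -3372.1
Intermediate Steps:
j = √33 (j = √(9 + (9 + 15)) = √(9 + 24) = √33 ≈ 5.7446)
j*(-587) = √33*(-587) = -587*√33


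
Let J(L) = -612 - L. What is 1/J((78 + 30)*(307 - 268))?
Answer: -1/4824 ≈ -0.00020730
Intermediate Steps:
1/J((78 + 30)*(307 - 268)) = 1/(-612 - (78 + 30)*(307 - 268)) = 1/(-612 - 108*39) = 1/(-612 - 1*4212) = 1/(-612 - 4212) = 1/(-4824) = -1/4824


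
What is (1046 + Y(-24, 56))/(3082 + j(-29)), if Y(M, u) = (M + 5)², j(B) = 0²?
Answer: 21/46 ≈ 0.45652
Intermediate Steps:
j(B) = 0
Y(M, u) = (5 + M)²
(1046 + Y(-24, 56))/(3082 + j(-29)) = (1046 + (5 - 24)²)/(3082 + 0) = (1046 + (-19)²)/3082 = (1046 + 361)*(1/3082) = 1407*(1/3082) = 21/46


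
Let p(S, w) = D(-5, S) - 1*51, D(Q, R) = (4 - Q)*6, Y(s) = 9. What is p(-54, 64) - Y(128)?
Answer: -6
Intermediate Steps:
D(Q, R) = 24 - 6*Q
p(S, w) = 3 (p(S, w) = (24 - 6*(-5)) - 1*51 = (24 + 30) - 51 = 54 - 51 = 3)
p(-54, 64) - Y(128) = 3 - 1*9 = 3 - 9 = -6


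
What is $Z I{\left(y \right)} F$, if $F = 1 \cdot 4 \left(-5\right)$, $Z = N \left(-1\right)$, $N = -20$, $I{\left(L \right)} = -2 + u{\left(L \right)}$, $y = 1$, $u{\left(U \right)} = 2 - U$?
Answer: $400$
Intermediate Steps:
$I{\left(L \right)} = - L$ ($I{\left(L \right)} = -2 - \left(-2 + L\right) = - L$)
$Z = 20$ ($Z = \left(-20\right) \left(-1\right) = 20$)
$F = -20$ ($F = 4 \left(-5\right) = -20$)
$Z I{\left(y \right)} F = 20 \left(\left(-1\right) 1\right) \left(-20\right) = 20 \left(-1\right) \left(-20\right) = \left(-20\right) \left(-20\right) = 400$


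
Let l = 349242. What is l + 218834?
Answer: 568076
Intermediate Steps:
l + 218834 = 349242 + 218834 = 568076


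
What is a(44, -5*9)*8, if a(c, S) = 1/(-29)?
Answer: -8/29 ≈ -0.27586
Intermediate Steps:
a(c, S) = -1/29
a(44, -5*9)*8 = -1/29*8 = -8/29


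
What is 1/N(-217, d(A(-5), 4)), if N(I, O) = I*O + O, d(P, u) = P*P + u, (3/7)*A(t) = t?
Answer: -1/30264 ≈ -3.3043e-5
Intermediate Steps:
A(t) = 7*t/3
d(P, u) = u + P² (d(P, u) = P² + u = u + P²)
N(I, O) = O + I*O
1/N(-217, d(A(-5), 4)) = 1/((4 + ((7/3)*(-5))²)*(1 - 217)) = 1/((4 + (-35/3)²)*(-216)) = 1/((4 + 1225/9)*(-216)) = 1/((1261/9)*(-216)) = 1/(-30264) = -1/30264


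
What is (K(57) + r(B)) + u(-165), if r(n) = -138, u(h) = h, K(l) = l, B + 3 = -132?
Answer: -246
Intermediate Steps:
B = -135 (B = -3 - 132 = -135)
(K(57) + r(B)) + u(-165) = (57 - 138) - 165 = -81 - 165 = -246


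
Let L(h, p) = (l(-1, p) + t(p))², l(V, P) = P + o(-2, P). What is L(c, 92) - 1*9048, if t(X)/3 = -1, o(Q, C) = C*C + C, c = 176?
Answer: 74726977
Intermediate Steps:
o(Q, C) = C + C² (o(Q, C) = C² + C = C + C²)
t(X) = -3 (t(X) = 3*(-1) = -3)
l(V, P) = P + P*(1 + P)
L(h, p) = (-3 + p*(2 + p))² (L(h, p) = (p*(2 + p) - 3)² = (-3 + p*(2 + p))²)
L(c, 92) - 1*9048 = (-3 + 92 + 92*(1 + 92))² - 1*9048 = (-3 + 92 + 92*93)² - 9048 = (-3 + 92 + 8556)² - 9048 = 8645² - 9048 = 74736025 - 9048 = 74726977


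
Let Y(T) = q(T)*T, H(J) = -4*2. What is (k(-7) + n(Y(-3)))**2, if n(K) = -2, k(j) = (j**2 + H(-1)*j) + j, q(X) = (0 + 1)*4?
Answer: 9216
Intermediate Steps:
q(X) = 4 (q(X) = 1*4 = 4)
H(J) = -8
Y(T) = 4*T
k(j) = j**2 - 7*j (k(j) = (j**2 - 8*j) + j = j**2 - 7*j)
(k(-7) + n(Y(-3)))**2 = (-7*(-7 - 7) - 2)**2 = (-7*(-14) - 2)**2 = (98 - 2)**2 = 96**2 = 9216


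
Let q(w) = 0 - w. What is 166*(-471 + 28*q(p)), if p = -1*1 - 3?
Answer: -59594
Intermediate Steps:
p = -4 (p = -1 - 3 = -4)
q(w) = -w
166*(-471 + 28*q(p)) = 166*(-471 + 28*(-1*(-4))) = 166*(-471 + 28*4) = 166*(-471 + 112) = 166*(-359) = -59594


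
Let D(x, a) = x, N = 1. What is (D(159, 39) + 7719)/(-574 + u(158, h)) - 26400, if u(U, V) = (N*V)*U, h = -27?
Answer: -63891939/2420 ≈ -26402.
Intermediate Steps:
u(U, V) = U*V (u(U, V) = (1*V)*U = V*U = U*V)
(D(159, 39) + 7719)/(-574 + u(158, h)) - 26400 = (159 + 7719)/(-574 + 158*(-27)) - 26400 = 7878/(-574 - 4266) - 26400 = 7878/(-4840) - 26400 = 7878*(-1/4840) - 26400 = -3939/2420 - 26400 = -63891939/2420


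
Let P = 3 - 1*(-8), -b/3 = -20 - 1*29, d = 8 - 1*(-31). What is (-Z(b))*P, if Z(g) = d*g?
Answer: -63063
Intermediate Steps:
d = 39 (d = 8 + 31 = 39)
b = 147 (b = -3*(-20 - 1*29) = -3*(-20 - 29) = -3*(-49) = 147)
Z(g) = 39*g
P = 11 (P = 3 + 8 = 11)
(-Z(b))*P = -39*147*11 = -1*5733*11 = -5733*11 = -63063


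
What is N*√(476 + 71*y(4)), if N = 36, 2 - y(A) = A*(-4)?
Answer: 36*√1754 ≈ 1507.7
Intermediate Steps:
y(A) = 2 + 4*A (y(A) = 2 - A*(-4) = 2 - (-4)*A = 2 + 4*A)
N*√(476 + 71*y(4)) = 36*√(476 + 71*(2 + 4*4)) = 36*√(476 + 71*(2 + 16)) = 36*√(476 + 71*18) = 36*√(476 + 1278) = 36*√1754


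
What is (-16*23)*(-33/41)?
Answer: 12144/41 ≈ 296.20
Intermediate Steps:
(-16*23)*(-33/41) = -(-12144)/41 = -368*(-33/41) = 12144/41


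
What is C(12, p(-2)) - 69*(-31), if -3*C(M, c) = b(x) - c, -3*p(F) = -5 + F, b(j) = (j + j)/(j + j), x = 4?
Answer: 19255/9 ≈ 2139.4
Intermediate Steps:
b(j) = 1 (b(j) = (2*j)/((2*j)) = (2*j)*(1/(2*j)) = 1)
p(F) = 5/3 - F/3 (p(F) = -(-5 + F)/3 = 5/3 - F/3)
C(M, c) = -1/3 + c/3 (C(M, c) = -(1 - c)/3 = -1/3 + c/3)
C(12, p(-2)) - 69*(-31) = (-1/3 + (5/3 - 1/3*(-2))/3) - 69*(-31) = (-1/3 + (5/3 + 2/3)/3) + 2139 = (-1/3 + (1/3)*(7/3)) + 2139 = (-1/3 + 7/9) + 2139 = 4/9 + 2139 = 19255/9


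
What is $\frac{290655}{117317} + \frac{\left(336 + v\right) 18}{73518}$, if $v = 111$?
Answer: $\frac{3718717812}{1437485201} \approx 2.587$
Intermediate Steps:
$\frac{290655}{117317} + \frac{\left(336 + v\right) 18}{73518} = \frac{290655}{117317} + \frac{\left(336 + 111\right) 18}{73518} = 290655 \cdot \frac{1}{117317} + 447 \cdot 18 \cdot \frac{1}{73518} = \frac{290655}{117317} + 8046 \cdot \frac{1}{73518} = \frac{290655}{117317} + \frac{1341}{12253} = \frac{3718717812}{1437485201}$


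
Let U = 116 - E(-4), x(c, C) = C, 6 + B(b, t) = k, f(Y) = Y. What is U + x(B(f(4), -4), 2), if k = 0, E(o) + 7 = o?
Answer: 129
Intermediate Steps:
E(o) = -7 + o
B(b, t) = -6 (B(b, t) = -6 + 0 = -6)
U = 127 (U = 116 - (-7 - 4) = 116 - 1*(-11) = 116 + 11 = 127)
U + x(B(f(4), -4), 2) = 127 + 2 = 129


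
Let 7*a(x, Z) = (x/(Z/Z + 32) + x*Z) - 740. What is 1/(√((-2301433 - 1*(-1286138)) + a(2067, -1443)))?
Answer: -I*√8546588589/110994657 ≈ -0.0008329*I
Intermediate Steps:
a(x, Z) = -740/7 + x/231 + Z*x/7 (a(x, Z) = ((x/(Z/Z + 32) + x*Z) - 740)/7 = ((x/(1 + 32) + Z*x) - 740)/7 = ((x/33 + Z*x) - 740)/7 = (-740 + x/33 + Z*x)/7 = -740/7 + x/231 + Z*x/7)
1/(√((-2301433 - 1*(-1286138)) + a(2067, -1443))) = 1/(√((-2301433 - 1*(-1286138)) + (-740/7 + (1/231)*2067 + (⅐)*(-1443)*2067))) = 1/(√((-2301433 + 1286138) + (-740/7 + 689/77 - 2982681/7))) = 1/(√(-1015295 - 32816942/77)) = 1/(√(-110994657/77)) = 1/(I*√8546588589/77) = -I*√8546588589/110994657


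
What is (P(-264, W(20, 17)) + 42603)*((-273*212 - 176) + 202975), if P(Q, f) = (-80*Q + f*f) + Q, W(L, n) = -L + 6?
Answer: 9225073565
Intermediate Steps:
W(L, n) = 6 - L
P(Q, f) = f**2 - 79*Q (P(Q, f) = (-80*Q + f**2) + Q = (f**2 - 80*Q) + Q = f**2 - 79*Q)
(P(-264, W(20, 17)) + 42603)*((-273*212 - 176) + 202975) = (((6 - 1*20)**2 - 79*(-264)) + 42603)*((-273*212 - 176) + 202975) = (((6 - 20)**2 + 20856) + 42603)*((-57876 - 176) + 202975) = (((-14)**2 + 20856) + 42603)*(-58052 + 202975) = ((196 + 20856) + 42603)*144923 = (21052 + 42603)*144923 = 63655*144923 = 9225073565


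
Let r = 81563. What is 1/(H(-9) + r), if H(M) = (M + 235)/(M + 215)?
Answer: 103/8401102 ≈ 1.2260e-5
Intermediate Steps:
H(M) = (235 + M)/(215 + M)
1/(H(-9) + r) = 1/((235 - 9)/(215 - 9) + 81563) = 1/(226/206 + 81563) = 1/((1/206)*226 + 81563) = 1/(113/103 + 81563) = 1/(8401102/103) = 103/8401102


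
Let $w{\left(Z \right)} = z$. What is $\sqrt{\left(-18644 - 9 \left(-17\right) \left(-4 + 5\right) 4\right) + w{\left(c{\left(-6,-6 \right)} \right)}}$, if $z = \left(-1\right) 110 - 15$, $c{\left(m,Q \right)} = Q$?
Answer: $i \sqrt{18157} \approx 134.75 i$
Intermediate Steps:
$z = -125$ ($z = -110 - 15 = -125$)
$w{\left(Z \right)} = -125$
$\sqrt{\left(-18644 - 9 \left(-17\right) \left(-4 + 5\right) 4\right) + w{\left(c{\left(-6,-6 \right)} \right)}} = \sqrt{\left(-18644 - 9 \left(-17\right) \left(-4 + 5\right) 4\right) - 125} = \sqrt{\left(-18644 - - 153 \cdot 1 \cdot 4\right) - 125} = \sqrt{\left(-18644 - \left(-153\right) 4\right) - 125} = \sqrt{\left(-18644 - -612\right) - 125} = \sqrt{\left(-18644 + 612\right) - 125} = \sqrt{-18032 - 125} = \sqrt{-18157} = i \sqrt{18157}$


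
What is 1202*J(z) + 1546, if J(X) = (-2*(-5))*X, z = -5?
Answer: -58554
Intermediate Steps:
J(X) = 10*X
1202*J(z) + 1546 = 1202*(10*(-5)) + 1546 = 1202*(-50) + 1546 = -60100 + 1546 = -58554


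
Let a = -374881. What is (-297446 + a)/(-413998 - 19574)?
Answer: 224109/144524 ≈ 1.5507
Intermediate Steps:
(-297446 + a)/(-413998 - 19574) = (-297446 - 374881)/(-413998 - 19574) = -672327/(-433572) = -672327*(-1/433572) = 224109/144524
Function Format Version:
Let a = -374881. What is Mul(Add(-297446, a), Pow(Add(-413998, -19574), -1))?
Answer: Rational(224109, 144524) ≈ 1.5507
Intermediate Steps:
Mul(Add(-297446, a), Pow(Add(-413998, -19574), -1)) = Mul(Add(-297446, -374881), Pow(Add(-413998, -19574), -1)) = Mul(-672327, Pow(-433572, -1)) = Mul(-672327, Rational(-1, 433572)) = Rational(224109, 144524)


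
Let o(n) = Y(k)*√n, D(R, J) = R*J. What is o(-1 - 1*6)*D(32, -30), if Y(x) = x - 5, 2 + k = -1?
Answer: 7680*I*√7 ≈ 20319.0*I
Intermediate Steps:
k = -3 (k = -2 - 1 = -3)
Y(x) = -5 + x
D(R, J) = J*R
o(n) = -8*√n (o(n) = (-5 - 3)*√n = -8*√n)
o(-1 - 1*6)*D(32, -30) = (-8*√(-1 - 1*6))*(-30*32) = -8*√(-1 - 6)*(-960) = -8*I*√7*(-960) = 7680*I*√7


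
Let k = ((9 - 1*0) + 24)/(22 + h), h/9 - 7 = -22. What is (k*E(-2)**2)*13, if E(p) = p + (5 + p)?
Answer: -429/113 ≈ -3.7965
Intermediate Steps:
h = -135 (h = 63 + 9*(-22) = 63 - 198 = -135)
E(p) = 5 + 2*p
k = -33/113 (k = ((9 - 1*0) + 24)/(22 - 135) = ((9 + 0) + 24)/(-113) = (9 + 24)*(-1/113) = 33*(-1/113) = -33/113 ≈ -0.29204)
(k*E(-2)**2)*13 = -33*(5 + 2*(-2))**2/113*13 = -33*(5 - 4)**2/113*13 = -33/113*1**2*13 = -33/113*1*13 = -33/113*13 = -429/113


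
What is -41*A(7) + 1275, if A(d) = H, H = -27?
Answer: 2382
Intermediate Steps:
A(d) = -27
-41*A(7) + 1275 = -41*(-27) + 1275 = 1107 + 1275 = 2382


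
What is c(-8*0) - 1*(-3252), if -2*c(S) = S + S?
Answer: 3252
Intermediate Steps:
c(S) = -S (c(S) = -(S + S)/2 = -S)
c(-8*0) - 1*(-3252) = -(-8)*0 - 1*(-3252) = -1*0 + 3252 = 0 + 3252 = 3252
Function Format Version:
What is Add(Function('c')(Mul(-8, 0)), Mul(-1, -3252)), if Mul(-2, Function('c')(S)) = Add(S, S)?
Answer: 3252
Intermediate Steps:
Function('c')(S) = Mul(-1, S) (Function('c')(S) = Mul(Rational(-1, 2), Add(S, S)) = Mul(Rational(-1, 2), Mul(2, S)) = Mul(-1, S))
Add(Function('c')(Mul(-8, 0)), Mul(-1, -3252)) = Add(Mul(-1, Mul(-8, 0)), Mul(-1, -3252)) = Add(Mul(-1, 0), 3252) = Add(0, 3252) = 3252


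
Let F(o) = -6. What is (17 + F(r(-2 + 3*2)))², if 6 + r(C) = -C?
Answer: 121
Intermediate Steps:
r(C) = -6 - C
(17 + F(r(-2 + 3*2)))² = (17 - 6)² = 11² = 121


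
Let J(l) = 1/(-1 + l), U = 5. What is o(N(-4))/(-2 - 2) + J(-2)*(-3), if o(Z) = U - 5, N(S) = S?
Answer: 1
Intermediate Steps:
o(Z) = 0 (o(Z) = 5 - 5 = 0)
o(N(-4))/(-2 - 2) + J(-2)*(-3) = 0/(-2 - 2) - 3/(-1 - 2) = 0/(-4) - 3/(-3) = -¼*0 - ⅓*(-3) = 0 + 1 = 1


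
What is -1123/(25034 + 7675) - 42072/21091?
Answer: -1399818241/689865519 ≈ -2.0291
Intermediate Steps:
-1123/(25034 + 7675) - 42072/21091 = -1123/32709 - 42072*1/21091 = -1123*1/32709 - 42072/21091 = -1123/32709 - 42072/21091 = -1399818241/689865519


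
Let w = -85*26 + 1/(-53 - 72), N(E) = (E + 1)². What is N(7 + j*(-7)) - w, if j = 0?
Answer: 284251/125 ≈ 2274.0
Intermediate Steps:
N(E) = (1 + E)²
w = -276251/125 (w = -2210 + 1/(-125) = -2210 - 1/125 = -276251/125 ≈ -2210.0)
N(7 + j*(-7)) - w = (1 + (7 + 0*(-7)))² - 1*(-276251/125) = (1 + (7 + 0))² + 276251/125 = (1 + 7)² + 276251/125 = 8² + 276251/125 = 64 + 276251/125 = 284251/125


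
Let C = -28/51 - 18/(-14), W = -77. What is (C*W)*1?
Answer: -2893/51 ≈ -56.725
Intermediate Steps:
C = 263/357 (C = -28*1/51 - 18*(-1/14) = -28/51 + 9/7 = 263/357 ≈ 0.73669)
(C*W)*1 = ((263/357)*(-77))*1 = -2893/51*1 = -2893/51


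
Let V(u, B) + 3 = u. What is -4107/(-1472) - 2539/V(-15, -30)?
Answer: 1905667/13248 ≈ 143.85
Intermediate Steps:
V(u, B) = -3 + u
-4107/(-1472) - 2539/V(-15, -30) = -4107/(-1472) - 2539/(-3 - 15) = -4107*(-1/1472) - 2539/(-18) = 4107/1472 - 2539*(-1/18) = 4107/1472 + 2539/18 = 1905667/13248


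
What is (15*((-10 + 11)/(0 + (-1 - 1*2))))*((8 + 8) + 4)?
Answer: -100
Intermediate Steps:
(15*((-10 + 11)/(0 + (-1 - 1*2))))*((8 + 8) + 4) = (15*(1/(0 + (-1 - 2))))*(16 + 4) = (15*(1/(0 - 3)))*20 = (15*(1/(-3)))*20 = (15*(1*(-⅓)))*20 = (15*(-⅓))*20 = -5*20 = -100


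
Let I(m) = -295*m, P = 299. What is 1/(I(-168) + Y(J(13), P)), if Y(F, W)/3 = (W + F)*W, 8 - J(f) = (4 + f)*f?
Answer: 1/126702 ≈ 7.8925e-6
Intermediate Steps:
J(f) = 8 - f*(4 + f) (J(f) = 8 - (4 + f)*f = 8 - f*(4 + f))
Y(F, W) = 3*W*(F + W) (Y(F, W) = 3*((W + F)*W) = 3*((F + W)*W) = 3*(W*(F + W)) = 3*W*(F + W))
1/(I(-168) + Y(J(13), P)) = 1/(-295*(-168) + 3*299*((8 - 1*13² - 4*13) + 299)) = 1/(49560 + 3*299*((8 - 1*169 - 52) + 299)) = 1/(49560 + 3*299*((8 - 169 - 52) + 299)) = 1/(49560 + 3*299*(-213 + 299)) = 1/(49560 + 3*299*86) = 1/(49560 + 77142) = 1/126702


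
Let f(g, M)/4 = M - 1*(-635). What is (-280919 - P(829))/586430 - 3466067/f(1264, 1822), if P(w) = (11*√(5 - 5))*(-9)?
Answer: -78283328567/221670540 ≈ -353.15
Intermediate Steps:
f(g, M) = 2540 + 4*M (f(g, M) = 4*(M - 1*(-635)) = 4*(M + 635) = 4*(635 + M) = 2540 + 4*M)
P(w) = 0 (P(w) = (11*√0)*(-9) = (11*0)*(-9) = 0*(-9) = 0)
(-280919 - P(829))/586430 - 3466067/f(1264, 1822) = (-280919 - 1*0)/586430 - 3466067/(2540 + 4*1822) = (-280919 + 0)*(1/586430) - 3466067/(2540 + 7288) = -280919*1/586430 - 3466067/9828 = -280919/586430 - 3466067*1/9828 = -280919/586430 - 3466067/9828 = -78283328567/221670540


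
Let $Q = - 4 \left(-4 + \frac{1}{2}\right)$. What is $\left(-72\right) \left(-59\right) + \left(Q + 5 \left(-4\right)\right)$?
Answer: $4242$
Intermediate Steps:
$Q = 14$ ($Q = - 4 \left(-4 + \frac{1}{2}\right) = \left(-4\right) \left(- \frac{7}{2}\right) = 14$)
$\left(-72\right) \left(-59\right) + \left(Q + 5 \left(-4\right)\right) = \left(-72\right) \left(-59\right) + \left(14 + 5 \left(-4\right)\right) = 4248 + \left(14 - 20\right) = 4248 - 6 = 4242$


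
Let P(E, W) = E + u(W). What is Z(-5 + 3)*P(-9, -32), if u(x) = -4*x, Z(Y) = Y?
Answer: -238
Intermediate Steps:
P(E, W) = E - 4*W
Z(-5 + 3)*P(-9, -32) = (-5 + 3)*(-9 - 4*(-32)) = -2*(-9 + 128) = -2*119 = -238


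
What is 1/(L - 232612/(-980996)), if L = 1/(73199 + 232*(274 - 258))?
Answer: 18862345839/4472850632 ≈ 4.2171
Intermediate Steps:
L = 1/76911 (L = 1/(73199 + 232*16) = 1/(73199 + 3712) = 1/76911 ≈ 1.3002e-5)
1/(L - 232612/(-980996)) = 1/(1/76911 - 232612/(-980996)) = 1/(1/76911 - 232612*(-1/980996)) = 1/(1/76911 + 58153/245249) = 1/(4472850632/18862345839) = 18862345839/4472850632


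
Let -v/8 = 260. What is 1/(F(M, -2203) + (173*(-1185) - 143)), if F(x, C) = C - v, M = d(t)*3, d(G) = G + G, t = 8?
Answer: -1/205271 ≈ -4.8716e-6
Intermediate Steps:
v = -2080 (v = -8*260 = -2080)
d(G) = 2*G
M = 48 (M = (2*8)*3 = 16*3 = 48)
F(x, C) = 2080 + C (F(x, C) = C - 1*(-2080) = C + 2080 = 2080 + C)
1/(F(M, -2203) + (173*(-1185) - 143)) = 1/((2080 - 2203) + (173*(-1185) - 143)) = 1/(-123 + (-205005 - 143)) = 1/(-123 - 205148) = 1/(-205271) = -1/205271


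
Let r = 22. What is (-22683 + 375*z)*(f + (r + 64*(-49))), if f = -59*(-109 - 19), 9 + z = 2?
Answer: -112316904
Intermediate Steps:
z = -7 (z = -9 + 2 = -7)
f = 7552 (f = -59*(-128) = 7552)
(-22683 + 375*z)*(f + (r + 64*(-49))) = (-22683 + 375*(-7))*(7552 + (22 + 64*(-49))) = (-22683 - 2625)*(7552 + (22 - 3136)) = -25308*(7552 - 3114) = -25308*4438 = -112316904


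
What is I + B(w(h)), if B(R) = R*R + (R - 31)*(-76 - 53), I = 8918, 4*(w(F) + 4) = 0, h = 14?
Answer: 13449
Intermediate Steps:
w(F) = -4 (w(F) = -4 + (¼)*0 = -4 + 0 = -4)
B(R) = 3999 + R² - 129*R (B(R) = R² + (-31 + R)*(-129) = R² + (3999 - 129*R) = 3999 + R² - 129*R)
I + B(w(h)) = 8918 + (3999 + (-4)² - 129*(-4)) = 8918 + (3999 + 16 + 516) = 8918 + 4531 = 13449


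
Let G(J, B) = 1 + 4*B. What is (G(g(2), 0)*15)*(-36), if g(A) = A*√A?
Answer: -540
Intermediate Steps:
g(A) = A^(3/2)
(G(g(2), 0)*15)*(-36) = ((1 + 4*0)*15)*(-36) = ((1 + 0)*15)*(-36) = (1*15)*(-36) = 15*(-36) = -540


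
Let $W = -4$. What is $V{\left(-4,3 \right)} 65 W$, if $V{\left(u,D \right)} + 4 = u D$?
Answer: $4160$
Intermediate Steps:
$V{\left(u,D \right)} = -4 + D u$ ($V{\left(u,D \right)} = -4 + u D = -4 + D u$)
$V{\left(-4,3 \right)} 65 W = \left(-4 + 3 \left(-4\right)\right) 65 \left(-4\right) = \left(-4 - 12\right) 65 \left(-4\right) = \left(-16\right) 65 \left(-4\right) = \left(-1040\right) \left(-4\right) = 4160$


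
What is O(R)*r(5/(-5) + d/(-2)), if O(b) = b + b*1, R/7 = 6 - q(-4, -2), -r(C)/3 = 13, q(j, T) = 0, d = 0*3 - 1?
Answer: -3276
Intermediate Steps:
d = -1 (d = 0 - 1 = -1)
r(C) = -39 (r(C) = -3*13 = -39)
R = 42 (R = 7*(6 - 1*0) = 7*(6 + 0) = 7*6 = 42)
O(b) = 2*b (O(b) = b + b = 2*b)
O(R)*r(5/(-5) + d/(-2)) = (2*42)*(-39) = 84*(-39) = -3276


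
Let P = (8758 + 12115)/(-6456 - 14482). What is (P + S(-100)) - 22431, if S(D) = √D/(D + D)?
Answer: -469681151/20938 - I/20 ≈ -22432.0 - 0.05*I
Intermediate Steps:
S(D) = 1/(2*√D) (S(D) = √D/((2*D)) = (1/(2*D))*√D = 1/(2*√D))
P = -20873/20938 (P = 20873/(-20938) = 20873*(-1/20938) = -20873/20938 ≈ -0.99690)
(P + S(-100)) - 22431 = (-20873/20938 + 1/(2*√(-100))) - 22431 = (-20873/20938 + (-I/10)/2) - 22431 = (-20873/20938 - I/20) - 22431 = -469681151/20938 - I/20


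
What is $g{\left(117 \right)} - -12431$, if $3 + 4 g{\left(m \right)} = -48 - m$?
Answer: $12389$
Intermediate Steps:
$g{\left(m \right)} = - \frac{51}{4} - \frac{m}{4}$ ($g{\left(m \right)} = - \frac{3}{4} + \frac{-48 - m}{4} = - \frac{3}{4} - \left(12 + \frac{m}{4}\right) = - \frac{51}{4} - \frac{m}{4}$)
$g{\left(117 \right)} - -12431 = \left(- \frac{51}{4} - \frac{117}{4}\right) - -12431 = \left(- \frac{51}{4} - \frac{117}{4}\right) + 12431 = -42 + 12431 = 12389$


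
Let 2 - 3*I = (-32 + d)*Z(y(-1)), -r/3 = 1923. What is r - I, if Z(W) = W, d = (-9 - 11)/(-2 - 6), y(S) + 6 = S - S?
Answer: -17132/3 ≈ -5710.7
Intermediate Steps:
y(S) = -6 (y(S) = -6 + (S - S) = -6 + 0 = -6)
r = -5769 (r = -3*1923 = -5769)
d = 5/2 (d = -20/(-8) = -20*(-⅛) = 5/2 ≈ 2.5000)
I = -175/3 (I = ⅔ - (-32 + 5/2)*(-6)/3 = ⅔ - (-59)*(-6)/6 = ⅔ - ⅓*177 = ⅔ - 59 = -175/3 ≈ -58.333)
r - I = -5769 - 1*(-175/3) = -5769 + 175/3 = -17132/3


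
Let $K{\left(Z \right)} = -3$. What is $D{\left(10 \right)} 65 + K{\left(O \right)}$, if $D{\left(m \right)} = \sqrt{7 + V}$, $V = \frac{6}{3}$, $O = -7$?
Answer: $192$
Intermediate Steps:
$V = 2$ ($V = 6 \cdot \frac{1}{3} = 2$)
$D{\left(m \right)} = 3$ ($D{\left(m \right)} = \sqrt{7 + 2} = \sqrt{9} = 3$)
$D{\left(10 \right)} 65 + K{\left(O \right)} = 3 \cdot 65 - 3 = 195 - 3 = 192$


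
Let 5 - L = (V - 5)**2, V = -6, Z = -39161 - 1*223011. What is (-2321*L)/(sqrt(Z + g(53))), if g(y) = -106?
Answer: -134618*I*sqrt(3238)/14571 ≈ -525.72*I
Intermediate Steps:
Z = -262172 (Z = -39161 - 223011 = -262172)
L = -116 (L = 5 - (-6 - 5)**2 = 5 - 1*(-11)**2 = 5 - 1*121 = 5 - 121 = -116)
(-2321*L)/(sqrt(Z + g(53))) = (-2321*(-116))/(sqrt(-262172 - 106)) = 269236/(sqrt(-262278)) = 269236/((9*I*sqrt(3238))) = 269236*(-I*sqrt(3238)/29142) = -134618*I*sqrt(3238)/14571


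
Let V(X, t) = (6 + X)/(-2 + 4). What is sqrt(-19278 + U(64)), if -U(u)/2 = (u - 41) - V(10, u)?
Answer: 2*I*sqrt(4827) ≈ 138.95*I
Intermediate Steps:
V(X, t) = 3 + X/2 (V(X, t) = (6 + X)/2 = (6 + X)*(1/2) = 3 + X/2)
U(u) = 98 - 2*u (U(u) = -2*((u - 41) - (3 + (1/2)*10)) = -2*((-41 + u) - (3 + 5)) = -2*((-41 + u) - 1*8) = -2*((-41 + u) - 8) = -2*(-49 + u) = 98 - 2*u)
sqrt(-19278 + U(64)) = sqrt(-19278 + (98 - 2*64)) = sqrt(-19278 + (98 - 128)) = sqrt(-19278 - 30) = sqrt(-19308) = 2*I*sqrt(4827)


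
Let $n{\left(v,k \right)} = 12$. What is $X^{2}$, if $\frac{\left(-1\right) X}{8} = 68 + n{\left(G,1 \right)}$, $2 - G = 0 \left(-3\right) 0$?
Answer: $409600$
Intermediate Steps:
$G = 2$ ($G = 2 - 0 \left(-3\right) 0 = 2 - 0 \cdot 0 = 2 - 0 = 2 + 0 = 2$)
$X = -640$ ($X = - 8 \left(68 + 12\right) = \left(-8\right) 80 = -640$)
$X^{2} = \left(-640\right)^{2} = 409600$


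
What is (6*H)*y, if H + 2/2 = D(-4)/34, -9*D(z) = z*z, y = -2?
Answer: 644/51 ≈ 12.627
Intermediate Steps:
D(z) = -z**2/9 (D(z) = -z*z/9 = -z**2/9)
H = -161/153 (H = -1 - 1/9*(-4)**2/34 = -1 - 1/9*16*(1/34) = -1 - 16/9*1/34 = -1 - 8/153 = -161/153 ≈ -1.0523)
(6*H)*y = (6*(-161/153))*(-2) = -322/51*(-2) = 644/51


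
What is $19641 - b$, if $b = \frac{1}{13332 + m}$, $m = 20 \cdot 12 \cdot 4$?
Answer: $\frac{280709171}{14292} \approx 19641.0$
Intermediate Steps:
$m = 960$ ($m = 240 \cdot 4 = 960$)
$b = \frac{1}{14292}$ ($b = \frac{1}{13332 + 960} = \frac{1}{14292} \approx 6.9969 \cdot 10^{-5}$)
$19641 - b = 19641 - \frac{1}{14292} = \frac{280709171}{14292}$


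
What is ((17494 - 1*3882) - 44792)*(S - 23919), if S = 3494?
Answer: 636851500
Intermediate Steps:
((17494 - 1*3882) - 44792)*(S - 23919) = ((17494 - 1*3882) - 44792)*(3494 - 23919) = ((17494 - 3882) - 44792)*(-20425) = (13612 - 44792)*(-20425) = -31180*(-20425) = 636851500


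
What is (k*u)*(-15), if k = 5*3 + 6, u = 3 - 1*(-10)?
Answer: -4095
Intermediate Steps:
u = 13 (u = 3 + 10 = 13)
k = 21 (k = 15 + 6 = 21)
(k*u)*(-15) = (21*13)*(-15) = 273*(-15) = -4095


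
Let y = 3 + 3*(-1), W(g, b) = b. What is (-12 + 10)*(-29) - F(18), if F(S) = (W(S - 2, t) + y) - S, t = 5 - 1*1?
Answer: 72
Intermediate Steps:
t = 4 (t = 5 - 1 = 4)
y = 0 (y = 3 - 3 = 0)
F(S) = 4 - S (F(S) = (4 + 0) - S = 4 - S)
(-12 + 10)*(-29) - F(18) = (-12 + 10)*(-29) - (4 - 1*18) = -2*(-29) - (4 - 18) = 58 - 1*(-14) = 58 + 14 = 72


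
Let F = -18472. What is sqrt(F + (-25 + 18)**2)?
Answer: 3*I*sqrt(2047) ≈ 135.73*I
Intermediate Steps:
sqrt(F + (-25 + 18)**2) = sqrt(-18472 + (-25 + 18)**2) = sqrt(-18472 + (-7)**2) = sqrt(-18472 + 49) = sqrt(-18423) = 3*I*sqrt(2047)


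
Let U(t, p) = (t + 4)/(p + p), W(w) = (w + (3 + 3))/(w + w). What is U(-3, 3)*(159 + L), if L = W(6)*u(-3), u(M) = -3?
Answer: 26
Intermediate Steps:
W(w) = (6 + w)/(2*w) (W(w) = (w + 6)/((2*w)) = (6 + w)*(1/(2*w)) = (6 + w)/(2*w))
U(t, p) = (4 + t)/(2*p) (U(t, p) = (4 + t)/((2*p)) = (4 + t)*(1/(2*p)) = (4 + t)/(2*p))
L = -3 (L = ((½)*(6 + 6)/6)*(-3) = ((½)*(⅙)*12)*(-3) = 1*(-3) = -3)
U(-3, 3)*(159 + L) = ((½)*(4 - 3)/3)*(159 - 3) = ((½)*(⅓)*1)*156 = (⅙)*156 = 26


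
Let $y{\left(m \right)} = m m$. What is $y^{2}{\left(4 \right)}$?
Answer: $256$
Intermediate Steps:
$y{\left(m \right)} = m^{2}$
$y^{2}{\left(4 \right)} = \left(4^{2}\right)^{2} = 16^{2} = 256$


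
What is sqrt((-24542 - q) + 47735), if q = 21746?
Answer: sqrt(1447) ≈ 38.039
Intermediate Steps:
sqrt((-24542 - q) + 47735) = sqrt((-24542 - 1*21746) + 47735) = sqrt((-24542 - 21746) + 47735) = sqrt(-46288 + 47735) = sqrt(1447)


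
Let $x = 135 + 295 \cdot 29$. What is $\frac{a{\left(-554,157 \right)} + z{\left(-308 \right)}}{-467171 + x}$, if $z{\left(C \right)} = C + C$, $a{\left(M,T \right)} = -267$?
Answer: $\frac{883}{458481} \approx 0.0019259$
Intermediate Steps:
$z{\left(C \right)} = 2 C$
$x = 8690$ ($x = 135 + 8555 = 8690$)
$\frac{a{\left(-554,157 \right)} + z{\left(-308 \right)}}{-467171 + x} = \frac{-267 + 2 \left(-308\right)}{-467171 + 8690} = \frac{-267 - 616}{-458481} = \left(-883\right) \left(- \frac{1}{458481}\right) = \frac{883}{458481}$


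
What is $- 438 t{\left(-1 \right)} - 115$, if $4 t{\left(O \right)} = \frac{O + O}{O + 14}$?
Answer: $- \frac{1276}{13} \approx -98.154$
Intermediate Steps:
$t{\left(O \right)} = \frac{O}{2 \left(14 + O\right)}$ ($t{\left(O \right)} = \frac{\left(O + O\right) \frac{1}{O + 14}}{4} = \frac{2 O \frac{1}{14 + O}}{4} = \frac{O}{2 \left(14 + O\right)}$)
$- 438 t{\left(-1 \right)} - 115 = - 438 \cdot \frac{1}{2} \left(-1\right) \frac{1}{14 - 1} - 115 = - 438 \cdot \frac{1}{2} \left(-1\right) \frac{1}{13} - 115 = \left(-438\right) \left(- \frac{1}{26}\right) - 115 = \frac{219}{13} - 115 = - \frac{1276}{13}$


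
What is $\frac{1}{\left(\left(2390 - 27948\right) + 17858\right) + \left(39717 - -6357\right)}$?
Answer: $\frac{1}{38374} \approx 2.6059 \cdot 10^{-5}$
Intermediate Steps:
$\frac{1}{\left(\left(2390 - 27948\right) + 17858\right) + \left(39717 - -6357\right)} = \frac{1}{\left(-25558 + 17858\right) + \left(39717 + 6357\right)} = \frac{1}{-7700 + 46074} = \frac{1}{38374}$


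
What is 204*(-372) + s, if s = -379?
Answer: -76267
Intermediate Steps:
204*(-372) + s = 204*(-372) - 379 = -75888 - 379 = -76267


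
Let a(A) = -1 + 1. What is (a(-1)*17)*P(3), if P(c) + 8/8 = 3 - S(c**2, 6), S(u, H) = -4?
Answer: 0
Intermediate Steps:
a(A) = 0
P(c) = 6 (P(c) = -1 + (3 - 1*(-4)) = -1 + (3 + 4) = -1 + 7 = 6)
(a(-1)*17)*P(3) = (0*17)*6 = 0*6 = 0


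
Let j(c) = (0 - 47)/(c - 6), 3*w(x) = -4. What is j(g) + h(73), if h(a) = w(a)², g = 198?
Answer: 883/576 ≈ 1.5330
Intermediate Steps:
w(x) = -4/3 (w(x) = (⅓)*(-4) = -4/3)
j(c) = -47/(-6 + c)
h(a) = 16/9 (h(a) = (-4/3)² = 16/9)
j(g) + h(73) = -47/(-6 + 198) + 16/9 = -47/192 + 16/9 = 883/576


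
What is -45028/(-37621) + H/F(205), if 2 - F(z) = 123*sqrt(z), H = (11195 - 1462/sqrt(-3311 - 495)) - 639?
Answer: 19836775828/16668473123 - 185484*sqrt(205)/443063 - 89913*I*sqrt(780230)/5902042223 - 1462*I*sqrt(3806)/5902042223 ≈ -4.8039 - 0.013472*I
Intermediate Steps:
H = 10556 + 731*I*sqrt(3806)/1903 (H = (11195 - 1462*(-I*sqrt(3806)/3806)) - 639 = (11195 - (-731)*I*sqrt(3806)/1903) - 639 = (11195 + 731*I*sqrt(3806)/1903) - 639 = 10556 + 731*I*sqrt(3806)/1903 ≈ 10556.0 + 23.698*I)
F(z) = 2 - 123*sqrt(z)
-45028/(-37621) + H/F(205) = -45028/(-37621) + (10556 + 731*I*sqrt(3806)/1903)/(2 - 123*sqrt(205)) = -45028*(-1/37621) + (10556 + 731*I*sqrt(3806)/1903)/(2 - 123*sqrt(205)) = 45028/37621 + (10556 + 731*I*sqrt(3806)/1903)/(2 - 123*sqrt(205))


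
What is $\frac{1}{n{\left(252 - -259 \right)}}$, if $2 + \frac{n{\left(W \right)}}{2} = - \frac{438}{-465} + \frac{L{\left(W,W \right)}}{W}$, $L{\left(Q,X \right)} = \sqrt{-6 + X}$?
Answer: $- \frac{3318847910}{7010977791} - \frac{12276775 \sqrt{505}}{14021955582} \approx -0.49305$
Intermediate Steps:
$n{\left(W \right)} = - \frac{328}{155} + \frac{2 \sqrt{-6 + W}}{W}$ ($n{\left(W \right)} = -4 + 2 \left(- \frac{438}{-465} + \frac{\sqrt{-6 + W}}{W}\right) = -4 + 2 \left(\left(-438\right) \left(- \frac{1}{465}\right) + \frac{\sqrt{-6 + W}}{W}\right) = -4 + 2 \left(\frac{146}{155} + \frac{\sqrt{-6 + W}}{W}\right) = -4 + \left(\frac{292}{155} + \frac{2 \sqrt{-6 + W}}{W}\right) = - \frac{328}{155} + \frac{2 \sqrt{-6 + W}}{W}$)
$\frac{1}{n{\left(252 - -259 \right)}} = \frac{1}{- \frac{328}{155} + \frac{2 \sqrt{-6 + \left(252 - -259\right)}}{252 - -259}} = \frac{1}{- \frac{328}{155} + \frac{2 \sqrt{-6 + \left(252 + 259\right)}}{252 + 259}} = \frac{1}{- \frac{328}{155} + \frac{2 \sqrt{-6 + 511}}{511}} = \frac{1}{- \frac{328}{155} + 2 \cdot \frac{1}{511} \sqrt{505}} = \frac{1}{- \frac{328}{155} + \frac{2 \sqrt{505}}{511}}$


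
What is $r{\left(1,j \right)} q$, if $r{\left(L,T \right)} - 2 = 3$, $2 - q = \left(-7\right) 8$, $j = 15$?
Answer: $290$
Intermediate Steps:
$q = 58$ ($q = 2 - \left(-7\right) 8 = 2 - -56 = 2 + 56 = 58$)
$r{\left(L,T \right)} = 5$ ($r{\left(L,T \right)} = 2 + 3 = 5$)
$r{\left(1,j \right)} q = 5 \cdot 58 = 290$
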